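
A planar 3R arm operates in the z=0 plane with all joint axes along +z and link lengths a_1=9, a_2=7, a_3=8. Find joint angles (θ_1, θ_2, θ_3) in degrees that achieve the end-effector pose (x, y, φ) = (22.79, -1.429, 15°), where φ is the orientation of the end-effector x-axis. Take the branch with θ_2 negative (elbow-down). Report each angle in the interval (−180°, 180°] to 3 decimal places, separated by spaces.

-0.002 -29.991 44.993

wrist centre = target − a_3·(cos φ, sin φ) = (15.0626, -3.4996)
cos θ_2 = (239.1286−9²−7²)/(2·9·7) = 0.8661; θ_2 = -29.9915° (elbow-down)
β = atan2(-3.4996,15.0626) = -13.0797°; ψ = atan2(-3.4991,15.0627) = -13.0780°
θ_1 = β − ψ = -0.0017°
θ_3 = φ − θ_1 − θ_2 = 44.9932° (wrapped to (-180°,180°])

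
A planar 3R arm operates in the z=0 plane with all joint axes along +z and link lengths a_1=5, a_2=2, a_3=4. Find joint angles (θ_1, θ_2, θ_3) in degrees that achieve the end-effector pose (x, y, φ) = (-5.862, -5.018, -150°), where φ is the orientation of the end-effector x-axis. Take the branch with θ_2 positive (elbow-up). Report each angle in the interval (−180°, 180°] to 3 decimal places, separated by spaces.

wrist centre = target − a_3·(cos φ, sin φ) = (-2.3979, -3.0180)
cos θ_2 = (14.8582−5²−2²)/(2·5·2) = -0.7071; θ_2 = 134.9985° (elbow-up)
β = atan2(-3.0180,-2.3979) = -128.4683°; ψ = atan2(1.4143,3.5858) = 21.5243°
θ_1 = β − ψ = -149.9926°
θ_3 = φ − θ_1 − θ_2 = -135.0059° (wrapped to (-180°,180°])

-149.993 134.998 -135.006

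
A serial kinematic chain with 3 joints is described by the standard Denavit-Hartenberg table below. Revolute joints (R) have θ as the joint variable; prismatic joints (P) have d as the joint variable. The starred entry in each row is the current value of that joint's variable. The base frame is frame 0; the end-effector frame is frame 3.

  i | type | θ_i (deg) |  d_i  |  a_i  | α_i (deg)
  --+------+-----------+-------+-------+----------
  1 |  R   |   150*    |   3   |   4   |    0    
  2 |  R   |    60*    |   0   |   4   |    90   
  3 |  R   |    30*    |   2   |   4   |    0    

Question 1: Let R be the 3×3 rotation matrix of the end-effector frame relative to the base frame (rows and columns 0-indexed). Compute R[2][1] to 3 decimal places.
0.866

End-effector y-axis (col 1 of R) = (0.4330,0.2500,0.8660)
R[2][1] = 0.8660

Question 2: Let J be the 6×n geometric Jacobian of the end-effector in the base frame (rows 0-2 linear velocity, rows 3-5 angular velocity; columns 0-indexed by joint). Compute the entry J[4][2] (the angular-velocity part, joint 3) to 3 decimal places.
0.866

axis z_2 = (-0.5000,0.8660,0.0000); lever o_n−o_2 = (-4.0000,-0.0000,2.0000)
cross product → J_v[:, 2] = (1.7321,1.0000,3.4641)
J_ω[:, 2] = z_2
entry J[4][2] = 0.8660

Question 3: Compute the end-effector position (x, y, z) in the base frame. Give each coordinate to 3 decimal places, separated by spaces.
after link 1: o_1 = (-3.4641, 2.0000, 3.0000)
after link 2: o_2 = (-6.9282, -0.0000, 3.0000)
after link 3: o_3 = (-10.9282, -0.0000, 5.0000)

-10.928 -0.000 5.000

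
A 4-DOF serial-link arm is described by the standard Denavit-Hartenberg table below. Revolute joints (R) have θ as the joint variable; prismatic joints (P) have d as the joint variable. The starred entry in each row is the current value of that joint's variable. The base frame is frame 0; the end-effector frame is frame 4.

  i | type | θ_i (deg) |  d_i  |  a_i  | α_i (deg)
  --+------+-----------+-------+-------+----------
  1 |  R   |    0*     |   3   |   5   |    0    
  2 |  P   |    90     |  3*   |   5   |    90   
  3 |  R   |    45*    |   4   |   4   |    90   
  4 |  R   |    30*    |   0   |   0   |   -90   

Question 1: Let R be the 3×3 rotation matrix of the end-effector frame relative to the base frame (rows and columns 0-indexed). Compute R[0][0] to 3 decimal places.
0.500

End-effector x-axis (col 0 of R) = (0.5000,0.6124,0.6124)
R[0][0] = 0.5000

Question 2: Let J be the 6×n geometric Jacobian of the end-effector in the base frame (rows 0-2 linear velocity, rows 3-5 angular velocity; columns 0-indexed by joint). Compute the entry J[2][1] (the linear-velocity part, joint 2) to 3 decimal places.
prismatic axis z_1 = (0.0000,0.0000,1.0000)
J_v[:, 1] = z_1; J_ω[:, 1] = (0,0,0)
entry J[2][1] = 1.0000

1.000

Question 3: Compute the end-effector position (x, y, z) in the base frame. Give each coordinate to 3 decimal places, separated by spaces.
after link 1: o_1 = (5.0000, 0.0000, 3.0000)
after link 2: o_2 = (5.0000, 5.0000, 6.0000)
after link 3: o_3 = (9.0000, 7.8284, 8.8284)
after link 4: o_4 = (9.0000, 7.8284, 8.8284)

9.000 7.828 8.828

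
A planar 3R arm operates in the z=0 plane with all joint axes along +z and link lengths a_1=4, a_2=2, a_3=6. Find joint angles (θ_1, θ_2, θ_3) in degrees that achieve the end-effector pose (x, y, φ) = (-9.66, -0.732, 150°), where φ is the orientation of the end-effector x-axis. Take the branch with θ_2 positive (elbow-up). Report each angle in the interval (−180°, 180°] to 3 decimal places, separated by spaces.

-150.005 30.019 -90.014

wrist centre = target − a_3·(cos φ, sin φ) = (-4.4638, -3.7320)
cos θ_2 = (33.8538−4²−2²)/(2·4·2) = 0.8659; θ_2 = 30.0190° (elbow-up)
β = atan2(-3.7320,-4.4638) = -140.1027°; ψ = atan2(1.0006,5.7317) = 9.9022°
θ_1 = β − ψ = -150.0049°
θ_3 = φ − θ_1 − θ_2 = -90.0141° (wrapped to (-180°,180°])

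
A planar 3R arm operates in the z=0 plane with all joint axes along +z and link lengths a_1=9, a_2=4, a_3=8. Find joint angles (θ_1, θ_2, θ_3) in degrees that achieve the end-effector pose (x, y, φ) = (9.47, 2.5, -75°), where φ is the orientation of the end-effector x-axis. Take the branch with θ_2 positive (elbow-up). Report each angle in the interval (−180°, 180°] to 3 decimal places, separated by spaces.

44.998 30.003 -150.001

wrist centre = target − a_3·(cos φ, sin φ) = (7.3994, 10.2274)
cos θ_2 = (159.3517−9²−4²)/(2·9·4) = 0.8660; θ_2 = 30.0034° (elbow-up)
β = atan2(10.2274,7.3994) = 54.1146°; ψ = atan2(2.0002,12.4640) = 9.1170°
θ_1 = β − ψ = 44.9975°
θ_3 = φ − θ_1 − θ_2 = -150.0010° (wrapped to (-180°,180°])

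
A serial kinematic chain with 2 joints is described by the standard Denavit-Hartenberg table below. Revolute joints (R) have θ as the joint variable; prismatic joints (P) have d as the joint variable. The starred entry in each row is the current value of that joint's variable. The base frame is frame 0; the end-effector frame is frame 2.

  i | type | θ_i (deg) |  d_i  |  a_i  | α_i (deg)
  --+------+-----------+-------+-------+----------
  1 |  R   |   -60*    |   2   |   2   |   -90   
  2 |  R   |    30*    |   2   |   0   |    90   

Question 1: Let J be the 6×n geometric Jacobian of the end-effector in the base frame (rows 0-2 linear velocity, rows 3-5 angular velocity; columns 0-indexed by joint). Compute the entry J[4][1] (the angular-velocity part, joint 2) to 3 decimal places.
axis z_1 = (0.8660,0.5000,0.0000); lever o_n−o_1 = (1.7321,1.0000,0.0000)
cross product → J_v[:, 1] = (-0.0000,0.0000,-0.0000)
J_ω[:, 1] = z_1
entry J[4][1] = 0.5000

0.500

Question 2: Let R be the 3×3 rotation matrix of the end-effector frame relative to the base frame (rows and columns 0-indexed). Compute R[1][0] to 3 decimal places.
-0.750

End-effector x-axis (col 0 of R) = (0.4330,-0.7500,-0.5000)
R[1][0] = -0.7500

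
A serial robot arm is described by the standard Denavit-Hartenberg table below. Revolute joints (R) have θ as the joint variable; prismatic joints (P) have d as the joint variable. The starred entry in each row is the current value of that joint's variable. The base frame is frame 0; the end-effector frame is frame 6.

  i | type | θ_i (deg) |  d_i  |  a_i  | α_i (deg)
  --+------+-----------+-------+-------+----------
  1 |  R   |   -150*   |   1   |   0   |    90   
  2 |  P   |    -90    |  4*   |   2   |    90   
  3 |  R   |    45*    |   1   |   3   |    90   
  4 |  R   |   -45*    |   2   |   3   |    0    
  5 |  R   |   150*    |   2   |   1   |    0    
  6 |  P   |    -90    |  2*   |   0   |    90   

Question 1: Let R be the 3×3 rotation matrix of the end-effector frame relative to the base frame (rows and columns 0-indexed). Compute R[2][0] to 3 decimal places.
End-effector x-axis (col 0 of R) = (-0.1174,0.7209,-0.6830)
R[2][0] = -0.6830

-0.683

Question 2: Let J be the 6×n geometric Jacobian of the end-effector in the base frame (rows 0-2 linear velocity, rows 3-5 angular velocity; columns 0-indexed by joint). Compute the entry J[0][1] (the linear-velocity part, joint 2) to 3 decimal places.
prismatic axis z_1 = (-0.5000,0.8660,0.0000)
J_v[:, 1] = z_1; J_ω[:, 1] = (0,0,0)
entry J[0][1] = -0.5000

-0.500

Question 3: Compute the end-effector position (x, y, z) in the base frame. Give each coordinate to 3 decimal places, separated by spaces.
after link 1: o_1 = (0.0000, 0.0000, 1.0000)
after link 2: o_2 = (-2.0000, 3.4641, -1.0000)
after link 3: o_3 = (-2.1946, 5.8012, -3.1213)
after link 4: o_4 = (-4.0746, 4.8149, -6.0355)
after link 5: o_5 = (-2.4395, 3.9146, -7.2667)
after link 6: o_6 = (-1.7324, 2.6898, -8.6809)

-1.732 2.690 -8.681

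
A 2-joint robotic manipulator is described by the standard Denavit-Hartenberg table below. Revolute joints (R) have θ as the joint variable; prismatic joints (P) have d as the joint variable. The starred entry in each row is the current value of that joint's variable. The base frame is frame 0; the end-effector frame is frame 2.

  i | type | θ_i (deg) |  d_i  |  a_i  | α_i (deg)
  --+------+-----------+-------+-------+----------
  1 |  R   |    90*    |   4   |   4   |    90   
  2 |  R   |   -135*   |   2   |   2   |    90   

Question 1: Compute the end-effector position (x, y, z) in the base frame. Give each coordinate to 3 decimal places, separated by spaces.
2.000 2.586 2.586

after link 1: o_1 = (0.0000, 4.0000, 4.0000)
after link 2: o_2 = (2.0000, 2.5858, 2.5858)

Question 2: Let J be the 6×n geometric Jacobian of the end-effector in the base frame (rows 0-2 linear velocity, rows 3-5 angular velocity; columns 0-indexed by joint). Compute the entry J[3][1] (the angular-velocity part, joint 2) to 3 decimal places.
1.000

axis z_1 = (1.0000,-0.0000,0.0000); lever o_n−o_1 = (2.0000,-1.4142,-1.4142)
cross product → J_v[:, 1] = (0.0000,1.4142,-1.4142)
J_ω[:, 1] = z_1
entry J[3][1] = 1.0000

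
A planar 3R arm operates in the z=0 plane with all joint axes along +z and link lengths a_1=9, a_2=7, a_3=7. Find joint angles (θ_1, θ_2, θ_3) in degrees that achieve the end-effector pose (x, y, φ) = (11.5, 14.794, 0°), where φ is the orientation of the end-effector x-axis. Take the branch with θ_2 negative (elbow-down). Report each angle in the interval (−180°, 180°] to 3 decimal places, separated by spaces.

86.166 -30.006 -56.160

wrist centre = target − a_3·(cos φ, sin φ) = (4.5000, 14.7940)
cos θ_2 = (239.1124−9²−7²)/(2·9·7) = 0.8660; θ_2 = -30.0062° (elbow-down)
β = atan2(14.7940,4.5000) = 73.0814°; ψ = atan2(-3.5007,15.0618) = -13.0843°
θ_1 = β − ψ = 86.1658°
θ_3 = φ − θ_1 − θ_2 = -56.1596° (wrapped to (-180°,180°])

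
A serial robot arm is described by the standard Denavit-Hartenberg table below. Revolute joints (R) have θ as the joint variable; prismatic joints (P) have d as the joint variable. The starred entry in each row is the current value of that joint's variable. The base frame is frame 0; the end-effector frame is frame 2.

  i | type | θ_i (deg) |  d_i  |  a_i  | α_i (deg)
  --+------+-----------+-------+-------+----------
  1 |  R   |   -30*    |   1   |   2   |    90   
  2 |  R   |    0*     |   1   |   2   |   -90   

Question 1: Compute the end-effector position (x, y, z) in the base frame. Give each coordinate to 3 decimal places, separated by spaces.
after link 1: o_1 = (1.7321, -1.0000, 1.0000)
after link 2: o_2 = (2.9641, -2.8660, 1.0000)

2.964 -2.866 1.000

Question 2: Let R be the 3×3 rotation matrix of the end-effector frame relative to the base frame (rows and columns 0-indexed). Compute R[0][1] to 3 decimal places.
0.500

End-effector y-axis (col 1 of R) = (0.5000,0.8660,0.0000)
R[0][1] = 0.5000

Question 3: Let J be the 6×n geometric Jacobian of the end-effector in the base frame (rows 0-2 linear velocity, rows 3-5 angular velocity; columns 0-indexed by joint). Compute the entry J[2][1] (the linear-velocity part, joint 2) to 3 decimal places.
axis z_1 = (-0.5000,-0.8660,0.0000); lever o_n−o_1 = (1.2321,-1.8660,0.0000)
cross product → J_v[:, 1] = (0.0000,0.0000,2.0000)
J_ω[:, 1] = z_1
entry J[2][1] = 2.0000

2.000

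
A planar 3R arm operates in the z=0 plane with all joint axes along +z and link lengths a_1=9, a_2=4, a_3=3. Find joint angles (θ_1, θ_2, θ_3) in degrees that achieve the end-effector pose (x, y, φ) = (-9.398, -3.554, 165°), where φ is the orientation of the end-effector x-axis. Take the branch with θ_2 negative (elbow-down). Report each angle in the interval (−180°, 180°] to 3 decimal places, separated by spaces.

-119.999 -119.995 44.993

wrist centre = target − a_3·(cos φ, sin φ) = (-6.5002, -4.3305)
cos θ_2 = (61.0058−9²−4²)/(2·9·4) = -0.4999; θ_2 = -119.9947° (elbow-down)
β = atan2(-4.3305,-6.5002) = -146.3284°; ψ = atan2(-3.4643,7.0003) = -26.3297°
θ_1 = β − ψ = -119.9987°
θ_3 = φ − θ_1 − θ_2 = 44.9934° (wrapped to (-180°,180°])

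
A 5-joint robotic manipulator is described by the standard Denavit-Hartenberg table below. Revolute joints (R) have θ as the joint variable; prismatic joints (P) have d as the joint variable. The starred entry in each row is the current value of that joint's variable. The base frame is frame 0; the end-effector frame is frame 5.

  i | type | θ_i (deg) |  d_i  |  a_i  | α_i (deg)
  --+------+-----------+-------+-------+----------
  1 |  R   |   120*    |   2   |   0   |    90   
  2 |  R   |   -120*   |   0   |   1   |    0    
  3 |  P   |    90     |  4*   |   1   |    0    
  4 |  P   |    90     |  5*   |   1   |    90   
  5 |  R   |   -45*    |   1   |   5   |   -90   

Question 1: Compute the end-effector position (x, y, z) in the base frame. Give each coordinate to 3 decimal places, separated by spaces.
2.982 5.763 4.062

after link 1: o_1 = (0.0000, 0.0000, 2.0000)
after link 2: o_2 = (0.2500, -0.4330, 1.1340)
after link 3: o_3 = (3.2811, 2.3170, 0.6340)
after link 4: o_4 = (7.3612, 5.2500, 1.5000)
after link 5: o_5 = (2.9825, 5.7632, 4.0619)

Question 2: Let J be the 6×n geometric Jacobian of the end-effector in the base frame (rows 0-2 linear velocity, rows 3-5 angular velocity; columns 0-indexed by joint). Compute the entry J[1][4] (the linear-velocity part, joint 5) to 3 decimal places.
3.299

axis z_4 = (-0.4330,0.7500,-0.5000); lever o_n−o_4 = (-4.3788,0.5132,2.5619)
cross product → J_v[:, 4] = (2.1780,3.2987,3.0619)
J_ω[:, 4] = z_4
entry J[1][4] = 3.2987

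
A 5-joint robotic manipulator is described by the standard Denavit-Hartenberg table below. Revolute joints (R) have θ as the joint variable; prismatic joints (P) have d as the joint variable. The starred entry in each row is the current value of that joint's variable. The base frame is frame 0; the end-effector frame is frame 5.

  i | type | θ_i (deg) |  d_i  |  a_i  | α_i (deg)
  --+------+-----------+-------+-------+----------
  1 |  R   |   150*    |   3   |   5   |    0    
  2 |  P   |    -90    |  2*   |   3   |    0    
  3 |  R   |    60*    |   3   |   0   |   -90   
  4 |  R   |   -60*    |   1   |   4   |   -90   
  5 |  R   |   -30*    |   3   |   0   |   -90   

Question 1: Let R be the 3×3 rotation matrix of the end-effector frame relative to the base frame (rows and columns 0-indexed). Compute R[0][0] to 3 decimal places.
End-effector x-axis (col 0 of R) = (-0.6495,0.1250,0.7500)
R[0][0] = -0.6495

-0.650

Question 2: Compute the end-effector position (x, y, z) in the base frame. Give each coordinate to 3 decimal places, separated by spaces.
-5.995 8.580 9.964

after link 1: o_1 = (-4.3301, 2.5000, 3.0000)
after link 2: o_2 = (-2.8301, 5.0981, 5.0000)
after link 3: o_3 = (-2.8301, 5.0981, 8.0000)
after link 4: o_4 = (-4.6962, 6.3301, 11.4641)
after link 5: o_5 = (-5.9952, 8.5801, 9.9641)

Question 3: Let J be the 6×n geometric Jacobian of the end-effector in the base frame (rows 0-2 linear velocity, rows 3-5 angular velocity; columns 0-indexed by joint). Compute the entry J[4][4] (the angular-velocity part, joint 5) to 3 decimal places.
axis z_4 = (-0.4330,0.7500,-0.5000); lever o_n−o_4 = (-1.2990,2.2500,-1.5000)
cross product → J_v[:, 4] = (0.0000,0.0000,0.0000)
J_ω[:, 4] = z_4
entry J[4][4] = 0.7500

0.750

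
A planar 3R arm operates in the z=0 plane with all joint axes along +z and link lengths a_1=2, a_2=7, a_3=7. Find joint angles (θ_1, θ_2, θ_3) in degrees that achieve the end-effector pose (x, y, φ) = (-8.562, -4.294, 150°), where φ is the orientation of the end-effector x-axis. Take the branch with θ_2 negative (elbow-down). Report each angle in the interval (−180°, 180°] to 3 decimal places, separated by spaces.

wrist centre = target − a_3·(cos φ, sin φ) = (-2.4998, -7.7940)
cos θ_2 = (66.9955−2²−7²)/(2·2·7) = 0.4998; θ_2 = -60.0105° (elbow-down)
β = atan2(-7.7940,-2.4998) = -107.7830°; ψ = atan2(-6.0628,5.4989) = -47.7924°
θ_1 = β − ψ = -59.9905°
θ_3 = φ − θ_1 − θ_2 = -89.9990° (wrapped to (-180°,180°])

-59.991 -60.011 -89.999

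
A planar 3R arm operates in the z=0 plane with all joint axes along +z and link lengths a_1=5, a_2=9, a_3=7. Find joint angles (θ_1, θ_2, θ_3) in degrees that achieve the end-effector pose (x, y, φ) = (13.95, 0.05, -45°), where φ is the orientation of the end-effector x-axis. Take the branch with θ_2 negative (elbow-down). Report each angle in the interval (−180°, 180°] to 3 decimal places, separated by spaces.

89.997 -89.999 -44.998

wrist centre = target − a_3·(cos φ, sin φ) = (9.0003, 4.9997)
cos θ_2 = (106.0020−5²−9²)/(2·5·9) = 0.0000; θ_2 = -89.9987° (elbow-down)
β = atan2(4.9997,9.0003) = 29.0527°; ψ = atan2(-9.0000,5.0002) = -60.9444°
θ_1 = β − ψ = 89.9971°
θ_3 = φ − θ_1 − θ_2 = -44.9984° (wrapped to (-180°,180°])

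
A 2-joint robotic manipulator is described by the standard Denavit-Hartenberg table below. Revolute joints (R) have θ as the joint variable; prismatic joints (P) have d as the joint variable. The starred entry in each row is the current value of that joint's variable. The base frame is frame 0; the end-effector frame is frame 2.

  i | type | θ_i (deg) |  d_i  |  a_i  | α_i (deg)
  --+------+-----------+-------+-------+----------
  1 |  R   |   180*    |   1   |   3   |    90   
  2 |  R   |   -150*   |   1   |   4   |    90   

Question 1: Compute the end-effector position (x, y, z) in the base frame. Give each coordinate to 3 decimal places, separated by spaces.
after link 1: o_1 = (-3.0000, 0.0000, 1.0000)
after link 2: o_2 = (0.4641, 1.0000, -1.0000)

0.464 1.000 -1.000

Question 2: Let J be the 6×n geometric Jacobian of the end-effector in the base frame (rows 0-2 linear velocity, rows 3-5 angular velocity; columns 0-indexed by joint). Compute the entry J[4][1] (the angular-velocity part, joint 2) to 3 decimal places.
axis z_1 = (0.0000,1.0000,0.0000); lever o_n−o_1 = (3.4641,1.0000,-2.0000)
cross product → J_v[:, 1] = (-2.0000,0.0000,-3.4641)
J_ω[:, 1] = z_1
entry J[4][1] = 1.0000

1.000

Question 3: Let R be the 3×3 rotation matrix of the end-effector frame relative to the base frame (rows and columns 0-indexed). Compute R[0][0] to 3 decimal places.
0.866

End-effector x-axis (col 0 of R) = (0.8660,-0.0000,-0.5000)
R[0][0] = 0.8660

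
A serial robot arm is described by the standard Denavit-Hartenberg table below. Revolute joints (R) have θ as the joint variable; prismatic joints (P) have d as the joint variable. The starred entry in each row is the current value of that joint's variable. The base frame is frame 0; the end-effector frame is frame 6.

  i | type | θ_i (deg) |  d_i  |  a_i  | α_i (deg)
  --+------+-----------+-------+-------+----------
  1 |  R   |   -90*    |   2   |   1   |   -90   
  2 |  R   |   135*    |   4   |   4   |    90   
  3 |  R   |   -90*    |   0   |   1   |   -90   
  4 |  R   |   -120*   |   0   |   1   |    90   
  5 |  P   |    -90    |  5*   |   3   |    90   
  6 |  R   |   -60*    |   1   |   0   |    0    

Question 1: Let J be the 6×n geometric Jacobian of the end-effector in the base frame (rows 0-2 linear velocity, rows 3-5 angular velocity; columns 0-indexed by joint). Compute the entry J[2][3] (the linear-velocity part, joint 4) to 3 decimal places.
axis z_3 = (0.0000,0.7071,-0.7071); lever o_n−o_3 = (4.3301,-0.3536,3.8891)
cross product → J_v[:, 3] = (2.5000,-3.0619,-3.0619)
J_ω[:, 3] = z_3
entry J[2][3] = -3.0619

-3.062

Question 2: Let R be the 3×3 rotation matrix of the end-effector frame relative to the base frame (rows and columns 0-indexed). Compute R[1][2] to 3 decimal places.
0.612

End-effector z-axis (col 2 of R) = (-0.5000,0.6124,0.6124)
R[1][2] = 0.6124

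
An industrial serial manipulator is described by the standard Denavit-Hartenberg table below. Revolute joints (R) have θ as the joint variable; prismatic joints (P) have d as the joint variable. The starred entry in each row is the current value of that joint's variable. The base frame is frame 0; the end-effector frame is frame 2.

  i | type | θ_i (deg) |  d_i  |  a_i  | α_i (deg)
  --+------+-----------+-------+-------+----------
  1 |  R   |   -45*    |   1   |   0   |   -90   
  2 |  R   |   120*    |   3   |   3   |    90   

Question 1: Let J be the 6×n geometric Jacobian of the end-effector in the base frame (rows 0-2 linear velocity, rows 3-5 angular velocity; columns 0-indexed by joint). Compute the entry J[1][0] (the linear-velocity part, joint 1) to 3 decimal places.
1.061

axis z_0 = ẑ; lever o_n−o_0 = (1.0607,3.1820,-1.5981)
cross product → J_v[:, 0] = (-3.1820,1.0607,0.0000)
J_ω[:, 0] = z_0
entry J[1][0] = 1.0607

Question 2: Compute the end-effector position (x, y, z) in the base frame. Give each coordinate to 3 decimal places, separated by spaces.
1.061 3.182 -1.598

after link 1: o_1 = (0.0000, 0.0000, 1.0000)
after link 2: o_2 = (1.0607, 3.1820, -1.5981)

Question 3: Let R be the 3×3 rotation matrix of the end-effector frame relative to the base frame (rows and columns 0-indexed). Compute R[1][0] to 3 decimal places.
0.354

End-effector x-axis (col 0 of R) = (-0.3536,0.3536,-0.8660)
R[1][0] = 0.3536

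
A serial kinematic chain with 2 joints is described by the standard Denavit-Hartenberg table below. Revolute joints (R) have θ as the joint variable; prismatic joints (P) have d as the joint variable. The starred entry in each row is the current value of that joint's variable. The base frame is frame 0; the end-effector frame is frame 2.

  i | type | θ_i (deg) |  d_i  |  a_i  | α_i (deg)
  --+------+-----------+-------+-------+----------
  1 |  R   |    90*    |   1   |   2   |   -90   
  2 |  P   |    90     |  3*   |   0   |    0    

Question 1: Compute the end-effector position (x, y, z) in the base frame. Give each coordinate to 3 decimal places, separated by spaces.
after link 1: o_1 = (0.0000, 2.0000, 1.0000)
after link 2: o_2 = (-3.0000, 2.0000, 1.0000)

-3.000 2.000 1.000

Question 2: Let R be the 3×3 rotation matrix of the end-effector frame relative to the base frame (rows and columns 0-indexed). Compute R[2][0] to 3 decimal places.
End-effector x-axis (col 0 of R) = (-0.0000,0.0000,-1.0000)
R[2][0] = -1.0000

-1.000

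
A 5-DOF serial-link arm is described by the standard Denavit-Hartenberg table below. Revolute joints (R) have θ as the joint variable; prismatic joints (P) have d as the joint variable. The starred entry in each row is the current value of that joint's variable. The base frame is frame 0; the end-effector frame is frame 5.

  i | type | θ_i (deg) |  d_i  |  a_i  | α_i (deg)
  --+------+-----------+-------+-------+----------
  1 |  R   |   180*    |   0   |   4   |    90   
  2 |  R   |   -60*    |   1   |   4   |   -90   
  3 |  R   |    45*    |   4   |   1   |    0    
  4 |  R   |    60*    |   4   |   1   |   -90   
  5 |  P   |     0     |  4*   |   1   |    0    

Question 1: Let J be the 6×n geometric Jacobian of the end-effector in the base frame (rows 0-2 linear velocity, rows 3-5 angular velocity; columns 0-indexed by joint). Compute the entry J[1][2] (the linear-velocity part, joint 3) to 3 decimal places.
3.674

axis z_2 = (-0.8660,0.0000,0.5000); lever o_n−o_2 = (-5.0911,-1.6037,7.1820)
cross product → J_v[:, 2] = (0.8018,3.6742,1.3888)
J_ω[:, 2] = z_2
entry J[1][2] = 3.6742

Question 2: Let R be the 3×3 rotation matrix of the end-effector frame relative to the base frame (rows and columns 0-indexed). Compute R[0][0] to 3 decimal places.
0.129

End-effector x-axis (col 0 of R) = (0.1294,-0.9659,0.2241)
R[0][0] = 0.1294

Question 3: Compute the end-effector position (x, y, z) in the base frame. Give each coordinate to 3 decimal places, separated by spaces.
-11.091 -0.604 3.718

after link 1: o_1 = (-4.0000, 0.0000, 0.0000)
after link 2: o_2 = (-6.0000, 1.0000, -3.4641)
after link 3: o_3 = (-9.8177, 0.2929, -2.0765)
after link 4: o_4 = (-13.1523, -0.6730, 0.1477)
after link 5: o_5 = (-11.0911, -0.6037, 3.7179)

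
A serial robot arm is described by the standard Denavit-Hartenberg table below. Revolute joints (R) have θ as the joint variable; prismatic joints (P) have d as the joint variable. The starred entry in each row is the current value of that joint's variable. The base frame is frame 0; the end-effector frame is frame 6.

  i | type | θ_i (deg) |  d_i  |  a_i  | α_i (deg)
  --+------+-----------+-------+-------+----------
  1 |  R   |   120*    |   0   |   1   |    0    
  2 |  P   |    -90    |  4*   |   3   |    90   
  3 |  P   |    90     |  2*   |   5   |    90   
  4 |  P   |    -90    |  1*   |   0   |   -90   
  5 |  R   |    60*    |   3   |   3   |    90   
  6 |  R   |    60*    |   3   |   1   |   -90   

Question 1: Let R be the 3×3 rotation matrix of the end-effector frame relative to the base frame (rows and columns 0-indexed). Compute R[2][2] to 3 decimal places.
0.500

End-effector z-axis (col 2 of R) = (0.8660,-0.0000,0.5000)
R[2][2] = 0.5000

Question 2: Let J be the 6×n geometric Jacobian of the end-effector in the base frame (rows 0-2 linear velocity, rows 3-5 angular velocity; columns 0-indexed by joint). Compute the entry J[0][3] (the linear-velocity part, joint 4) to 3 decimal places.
prismatic axis z_3 = (0.8660,0.5000,-0.0000)
J_v[:, 3] = z_3; J_ω[:, 3] = (0,0,0)
entry J[0][3] = 0.8660

0.866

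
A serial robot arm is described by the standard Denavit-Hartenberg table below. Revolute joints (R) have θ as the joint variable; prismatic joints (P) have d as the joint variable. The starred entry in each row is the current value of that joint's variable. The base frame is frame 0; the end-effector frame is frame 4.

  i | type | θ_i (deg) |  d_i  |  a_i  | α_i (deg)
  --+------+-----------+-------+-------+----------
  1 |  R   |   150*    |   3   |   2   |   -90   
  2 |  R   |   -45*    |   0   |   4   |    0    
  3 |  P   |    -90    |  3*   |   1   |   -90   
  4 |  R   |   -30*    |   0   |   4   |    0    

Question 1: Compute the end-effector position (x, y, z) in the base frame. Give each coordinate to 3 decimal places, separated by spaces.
after link 1: o_1 = (-1.7321, 1.0000, 3.0000)
after link 2: o_2 = (-4.1815, 2.4142, 5.8284)
after link 3: o_3 = (-5.0692, -0.5374, 6.5355)
after link 4: o_4 = (-3.9478, -3.4942, 8.9850)

-3.948 -3.494 8.985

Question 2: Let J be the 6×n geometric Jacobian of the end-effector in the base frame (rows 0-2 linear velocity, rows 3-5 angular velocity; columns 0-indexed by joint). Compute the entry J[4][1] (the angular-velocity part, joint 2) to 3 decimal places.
-0.866

axis z_1 = (-0.5000,-0.8660,0.0000); lever o_n−o_1 = (-2.2158,-4.4942,5.9850)
cross product → J_v[:, 1] = (-5.1832,2.9925,0.3282)
J_ω[:, 1] = z_1
entry J[4][1] = -0.8660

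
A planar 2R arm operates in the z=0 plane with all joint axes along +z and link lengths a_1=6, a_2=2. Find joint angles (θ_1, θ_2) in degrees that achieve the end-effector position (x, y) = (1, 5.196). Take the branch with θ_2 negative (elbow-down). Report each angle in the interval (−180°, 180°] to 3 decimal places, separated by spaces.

cos θ_2 = (27.9984−6²−2²)/(2·6·2) = -0.5001; θ_2 = -120.0044° (elbow-down)
β = atan2(5.1960,1.0000) = 79.1063°; ψ = atan2(-1.7320,4.9999) = -19.1063°
θ_1 = β − ψ = 98.2126°

98.213 -120.004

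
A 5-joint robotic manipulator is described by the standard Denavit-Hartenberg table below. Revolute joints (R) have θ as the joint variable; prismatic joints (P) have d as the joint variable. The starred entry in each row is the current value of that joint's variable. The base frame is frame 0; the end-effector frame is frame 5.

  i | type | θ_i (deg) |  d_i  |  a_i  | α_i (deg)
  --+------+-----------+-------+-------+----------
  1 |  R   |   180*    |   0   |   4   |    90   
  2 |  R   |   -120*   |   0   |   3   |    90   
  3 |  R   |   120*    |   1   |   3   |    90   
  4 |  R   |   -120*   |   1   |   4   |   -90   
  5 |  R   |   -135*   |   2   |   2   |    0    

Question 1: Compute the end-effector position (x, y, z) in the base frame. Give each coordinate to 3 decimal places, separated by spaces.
-4.254 4.186 -4.039

after link 1: o_1 = (-4.0000, 0.0000, 0.0000)
after link 2: o_2 = (-2.5000, 0.0000, -2.5981)
after link 3: o_3 = (-2.3840, 2.5981, -0.7990)
after link 4: o_4 = (-4.4510, 1.3660, -4.1471)
after link 5: o_5 = (-4.2537, 4.1855, -4.0392)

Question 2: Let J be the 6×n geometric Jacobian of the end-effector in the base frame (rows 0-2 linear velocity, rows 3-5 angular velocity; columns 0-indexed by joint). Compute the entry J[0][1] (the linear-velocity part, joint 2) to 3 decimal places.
axis z_1 = (0.0000,1.0000,0.0000); lever o_n−o_1 = (-0.2537,4.1855,-4.0392)
cross product → J_v[:, 1] = (-4.0392,0.0000,0.2537)
J_ω[:, 1] = z_1
entry J[0][1] = -4.0392

-4.039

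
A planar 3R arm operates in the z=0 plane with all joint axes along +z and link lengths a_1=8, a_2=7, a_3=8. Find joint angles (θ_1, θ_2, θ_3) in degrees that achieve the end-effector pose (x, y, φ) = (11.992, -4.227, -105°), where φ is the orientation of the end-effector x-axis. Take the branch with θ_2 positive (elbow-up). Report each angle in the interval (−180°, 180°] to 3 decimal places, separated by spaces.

wrist centre = target − a_3·(cos φ, sin φ) = (14.0626, 3.5004)
cos θ_2 = (210.0082−8²−7²)/(2·8·7) = 0.8661; θ_2 = 29.9863° (elbow-up)
β = atan2(3.5004,14.0626) = 13.9778°; ψ = atan2(3.4986,14.0630) = 13.9703°
θ_1 = β − ψ = 0.0076°
θ_3 = φ − θ_1 − θ_2 = -134.9939° (wrapped to (-180°,180°])

0.008 29.986 -134.994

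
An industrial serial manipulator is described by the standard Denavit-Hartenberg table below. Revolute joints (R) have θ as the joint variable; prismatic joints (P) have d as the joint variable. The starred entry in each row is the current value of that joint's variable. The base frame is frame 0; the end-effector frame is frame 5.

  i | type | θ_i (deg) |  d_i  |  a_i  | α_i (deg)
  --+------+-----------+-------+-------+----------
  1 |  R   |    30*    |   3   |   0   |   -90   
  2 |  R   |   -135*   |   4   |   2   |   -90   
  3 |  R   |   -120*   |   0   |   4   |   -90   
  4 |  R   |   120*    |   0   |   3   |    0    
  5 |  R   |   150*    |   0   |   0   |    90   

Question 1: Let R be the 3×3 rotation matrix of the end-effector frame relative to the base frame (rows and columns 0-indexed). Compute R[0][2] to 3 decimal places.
0.127

End-effector z-axis (col 2 of R) = (0.1268,-0.9268,0.3536)
R[0][2] = 0.1268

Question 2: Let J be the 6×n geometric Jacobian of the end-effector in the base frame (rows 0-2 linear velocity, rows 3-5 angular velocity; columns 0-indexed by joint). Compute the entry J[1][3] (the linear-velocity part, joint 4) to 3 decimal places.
axis z_3 = (-0.7803,0.1268,0.6124); lever o_n−o_3 = (-1.4008,-2.3087,-1.3068)
cross product → J_v[:, 3] = (1.2481,-1.8775,1.9792)
J_ω[:, 3] = z_3
entry J[1][3] = -1.8775

-1.878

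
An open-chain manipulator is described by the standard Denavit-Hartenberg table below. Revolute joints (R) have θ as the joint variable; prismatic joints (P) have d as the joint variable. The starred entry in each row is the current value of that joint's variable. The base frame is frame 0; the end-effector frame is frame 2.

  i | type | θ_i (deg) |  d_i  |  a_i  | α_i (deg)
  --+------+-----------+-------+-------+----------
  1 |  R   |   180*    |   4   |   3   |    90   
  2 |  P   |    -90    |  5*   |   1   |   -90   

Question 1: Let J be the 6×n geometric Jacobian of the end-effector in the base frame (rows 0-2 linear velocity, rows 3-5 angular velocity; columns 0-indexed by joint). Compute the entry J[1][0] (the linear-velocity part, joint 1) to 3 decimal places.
-3.000

axis z_0 = ẑ; lever o_n−o_0 = (-3.0000,5.0000,3.0000)
cross product → J_v[:, 0] = (-5.0000,-3.0000,0.0000)
J_ω[:, 0] = z_0
entry J[1][0] = -3.0000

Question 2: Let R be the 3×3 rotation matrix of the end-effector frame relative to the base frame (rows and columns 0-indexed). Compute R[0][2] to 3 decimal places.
-1.000

End-effector z-axis (col 2 of R) = (-1.0000,0.0000,0.0000)
R[0][2] = -1.0000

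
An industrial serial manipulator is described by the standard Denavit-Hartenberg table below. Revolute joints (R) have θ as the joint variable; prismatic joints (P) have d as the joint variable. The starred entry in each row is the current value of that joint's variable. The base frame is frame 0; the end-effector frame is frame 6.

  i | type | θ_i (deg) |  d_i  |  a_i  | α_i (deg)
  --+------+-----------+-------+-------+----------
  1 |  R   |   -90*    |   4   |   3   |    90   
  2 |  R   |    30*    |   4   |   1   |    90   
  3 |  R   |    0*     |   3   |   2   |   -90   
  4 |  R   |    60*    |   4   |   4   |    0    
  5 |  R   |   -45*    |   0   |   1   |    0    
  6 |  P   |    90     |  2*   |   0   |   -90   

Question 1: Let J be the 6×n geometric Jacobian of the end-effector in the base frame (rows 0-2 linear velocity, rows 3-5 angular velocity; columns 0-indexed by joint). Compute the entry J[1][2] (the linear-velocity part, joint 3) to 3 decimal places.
axis z_2 = (-0.0000,-0.5000,-0.8660); lever o_n−o_2 = (-6.0000,-3.9392,3.1090)
cross product → J_v[:, 2] = (-4.9659,5.1962,-3.0000)
J_ω[:, 2] = z_2
entry J[1][2] = 5.1962

5.196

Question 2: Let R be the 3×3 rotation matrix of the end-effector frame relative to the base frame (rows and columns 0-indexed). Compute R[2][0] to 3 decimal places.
End-effector x-axis (col 0 of R) = (0.0000,0.7071,0.7071)
R[2][0] = 0.7071

0.707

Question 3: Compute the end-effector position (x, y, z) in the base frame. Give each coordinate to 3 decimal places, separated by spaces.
after link 1: o_1 = (0.0000, -3.0000, 4.0000)
after link 2: o_2 = (-4.0000, -3.8660, 4.5000)
after link 3: o_3 = (-4.0000, -7.0981, 2.9019)
after link 4: o_4 = (-8.0000, -7.0981, 6.9019)
after link 5: o_5 = (-8.0000, -7.8052, 7.6090)
after link 6: o_6 = (-10.0000, -7.8052, 7.6090)

-10.000 -7.805 7.609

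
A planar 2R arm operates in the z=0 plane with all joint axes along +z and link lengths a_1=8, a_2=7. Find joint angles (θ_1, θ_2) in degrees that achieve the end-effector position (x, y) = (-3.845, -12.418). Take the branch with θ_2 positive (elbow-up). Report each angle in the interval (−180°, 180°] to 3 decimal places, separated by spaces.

cos θ_2 = (168.9907−8²−7²)/(2·8·7) = 0.4999; θ_2 = 60.0055° (elbow-up)
β = atan2(-12.4180,-3.8450) = -107.2042°; ψ = atan2(6.0625,11.4994) = 27.7983°
θ_1 = β − ψ = -135.0024°

-135.002 60.005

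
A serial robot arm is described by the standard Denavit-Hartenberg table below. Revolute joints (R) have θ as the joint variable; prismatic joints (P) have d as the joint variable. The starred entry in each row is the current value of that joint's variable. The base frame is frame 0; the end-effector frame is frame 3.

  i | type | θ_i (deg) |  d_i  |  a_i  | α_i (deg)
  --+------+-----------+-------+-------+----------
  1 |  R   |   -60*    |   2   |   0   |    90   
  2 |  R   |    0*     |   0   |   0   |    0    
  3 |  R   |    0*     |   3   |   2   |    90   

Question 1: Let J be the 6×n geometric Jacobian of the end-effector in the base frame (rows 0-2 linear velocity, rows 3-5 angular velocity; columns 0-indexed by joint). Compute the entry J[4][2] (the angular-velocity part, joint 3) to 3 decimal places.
-0.500

axis z_2 = (-0.8660,-0.5000,0.0000); lever o_n−o_2 = (-1.5981,-3.2321,0.0000)
cross product → J_v[:, 2] = (0.0000,-0.0000,2.0000)
J_ω[:, 2] = z_2
entry J[4][2] = -0.5000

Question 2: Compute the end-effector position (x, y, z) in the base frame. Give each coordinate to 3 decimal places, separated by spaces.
-1.598 -3.232 2.000

after link 1: o_1 = (0.0000, 0.0000, 2.0000)
after link 2: o_2 = (0.0000, 0.0000, 2.0000)
after link 3: o_3 = (-1.5981, -3.2321, 2.0000)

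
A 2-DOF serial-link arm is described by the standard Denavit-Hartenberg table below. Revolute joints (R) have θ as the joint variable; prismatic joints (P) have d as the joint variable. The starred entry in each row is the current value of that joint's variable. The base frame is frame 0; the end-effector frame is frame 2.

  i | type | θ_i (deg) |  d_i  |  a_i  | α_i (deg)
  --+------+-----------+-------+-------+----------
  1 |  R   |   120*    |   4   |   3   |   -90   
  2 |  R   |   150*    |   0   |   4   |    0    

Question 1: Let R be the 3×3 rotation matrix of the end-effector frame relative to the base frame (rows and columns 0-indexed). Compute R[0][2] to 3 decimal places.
End-effector z-axis (col 2 of R) = (-0.8660,-0.5000,0.0000)
R[0][2] = -0.8660

-0.866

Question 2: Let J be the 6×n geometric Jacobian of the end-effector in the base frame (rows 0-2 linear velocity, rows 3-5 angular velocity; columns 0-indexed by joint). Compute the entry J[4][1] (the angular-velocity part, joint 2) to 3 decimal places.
-0.500

axis z_1 = (-0.8660,-0.5000,0.0000); lever o_n−o_1 = (1.7321,-3.0000,-2.0000)
cross product → J_v[:, 1] = (1.0000,-1.7321,3.4641)
J_ω[:, 1] = z_1
entry J[4][1] = -0.5000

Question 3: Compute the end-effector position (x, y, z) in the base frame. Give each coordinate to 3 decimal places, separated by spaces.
after link 1: o_1 = (-1.5000, 2.5981, 4.0000)
after link 2: o_2 = (0.2321, -0.4019, 2.0000)

0.232 -0.402 2.000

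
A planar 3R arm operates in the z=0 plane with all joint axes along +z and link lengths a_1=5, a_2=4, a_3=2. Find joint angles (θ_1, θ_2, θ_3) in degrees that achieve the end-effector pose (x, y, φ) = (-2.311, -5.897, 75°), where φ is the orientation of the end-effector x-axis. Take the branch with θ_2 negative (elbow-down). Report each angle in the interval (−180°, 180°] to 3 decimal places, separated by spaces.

-90.007 -44.984 -150.009

wrist centre = target − a_3·(cos φ, sin φ) = (-2.8286, -7.8289)
cos θ_2 = (69.2921−5²−4²)/(2·5·4) = 0.7073; θ_2 = -44.9841° (elbow-down)
β = atan2(-7.8289,-2.8286) = -109.8653°; ψ = atan2(-2.8276,7.8292) = -19.8580°
θ_1 = β − ψ = -90.0073°
θ_3 = φ − θ_1 − θ_2 = -150.0086° (wrapped to (-180°,180°])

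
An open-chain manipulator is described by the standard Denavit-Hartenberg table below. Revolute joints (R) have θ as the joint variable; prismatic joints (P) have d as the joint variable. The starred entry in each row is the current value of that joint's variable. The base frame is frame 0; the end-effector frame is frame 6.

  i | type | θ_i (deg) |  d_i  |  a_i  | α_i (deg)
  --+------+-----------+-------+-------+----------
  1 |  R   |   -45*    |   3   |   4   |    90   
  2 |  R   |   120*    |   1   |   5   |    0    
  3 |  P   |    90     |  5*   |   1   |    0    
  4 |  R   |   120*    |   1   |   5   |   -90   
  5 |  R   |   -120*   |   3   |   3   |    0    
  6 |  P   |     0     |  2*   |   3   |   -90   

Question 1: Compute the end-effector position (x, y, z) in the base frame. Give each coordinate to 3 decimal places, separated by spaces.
-5.183 -12.065 10.160

after link 1: o_1 = (2.8284, -2.8284, 3.0000)
after link 2: o_2 = (0.3536, -1.7678, 7.3301)
after link 3: o_3 = (-3.7944, -4.6909, 6.8301)
after link 4: o_4 = (-1.4396, -8.4599, 4.3301)
after link 5: o_5 = (-3.1346, -10.4391, 7.6782)
after link 6: o_6 = (-5.1832, -12.0648, 10.1603)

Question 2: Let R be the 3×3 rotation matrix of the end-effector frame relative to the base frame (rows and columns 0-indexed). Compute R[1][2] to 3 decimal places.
-0.884

End-effector z-axis (col 2 of R) = (0.1768,-0.8839,-0.4330)
R[1][2] = -0.8839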